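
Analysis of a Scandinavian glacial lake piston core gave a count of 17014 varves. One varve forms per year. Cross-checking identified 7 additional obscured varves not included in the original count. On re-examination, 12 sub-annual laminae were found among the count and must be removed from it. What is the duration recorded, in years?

True varve count = 17014 − 12 + 7 = 17009.
One varve per year makes the duration 17009 years.

17009 yr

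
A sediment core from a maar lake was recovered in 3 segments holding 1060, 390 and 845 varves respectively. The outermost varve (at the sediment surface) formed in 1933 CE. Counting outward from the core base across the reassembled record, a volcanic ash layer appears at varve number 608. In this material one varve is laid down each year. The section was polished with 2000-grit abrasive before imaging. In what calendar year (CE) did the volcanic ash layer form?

246 CE

Total varves = 1060 + 390 + 845 = 2295.
2295 − 608 = 1687 varves lie beyond the volcanic ash layer toward the sediment surface.
The varve at the sediment surface is 1933 CE, so the volcanic ash layer dates to 1933 − 1687 = 246 CE.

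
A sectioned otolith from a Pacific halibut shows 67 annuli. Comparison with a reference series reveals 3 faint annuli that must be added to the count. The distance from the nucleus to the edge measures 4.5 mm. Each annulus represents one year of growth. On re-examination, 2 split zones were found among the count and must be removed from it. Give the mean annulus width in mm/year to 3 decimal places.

After corrections the count is 67 − 2 + 3 = 68 annuli.
4.5 mm over 68 years gives 4.5 / 68 ≈ 0.066 mm/year.

0.066 mm/year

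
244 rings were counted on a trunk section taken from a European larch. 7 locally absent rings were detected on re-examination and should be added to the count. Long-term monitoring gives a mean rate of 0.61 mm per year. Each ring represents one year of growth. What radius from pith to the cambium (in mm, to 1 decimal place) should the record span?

153.1 mm

Adjusted count: 244 + 7 = 251 rings.
251 years at 0.61 mm/year gives 0.61 × 251 = 153.1 mm.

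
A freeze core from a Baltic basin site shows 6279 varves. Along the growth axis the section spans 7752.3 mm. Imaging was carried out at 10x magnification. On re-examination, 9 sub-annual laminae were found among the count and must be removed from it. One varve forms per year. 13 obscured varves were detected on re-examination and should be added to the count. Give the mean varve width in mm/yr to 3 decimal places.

1.234 mm/yr

True varve count = 6279 − 9 + 13 = 6283.
Extension rate ≈ 7752.3 / 6283 = 1.234 mm/yr.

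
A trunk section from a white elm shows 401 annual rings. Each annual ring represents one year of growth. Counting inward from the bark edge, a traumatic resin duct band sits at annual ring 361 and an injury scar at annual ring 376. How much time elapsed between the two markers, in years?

15 years

The two markers are separated by 376 − 361 = 15 annual rings.
That is 15 years at one annual ring per year.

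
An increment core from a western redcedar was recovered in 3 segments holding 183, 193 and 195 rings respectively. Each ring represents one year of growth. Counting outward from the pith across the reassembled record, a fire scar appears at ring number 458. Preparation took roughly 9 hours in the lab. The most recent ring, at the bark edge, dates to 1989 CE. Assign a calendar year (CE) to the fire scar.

Total rings = 183 + 193 + 195 = 571.
The fire scar sits at ring 458 from the pith, so 571 − 458 = 113 rings formed after it.
Counting back 113 years from 1989 CE places the fire scar in 1989 − 113 = 1876 CE.

1876 CE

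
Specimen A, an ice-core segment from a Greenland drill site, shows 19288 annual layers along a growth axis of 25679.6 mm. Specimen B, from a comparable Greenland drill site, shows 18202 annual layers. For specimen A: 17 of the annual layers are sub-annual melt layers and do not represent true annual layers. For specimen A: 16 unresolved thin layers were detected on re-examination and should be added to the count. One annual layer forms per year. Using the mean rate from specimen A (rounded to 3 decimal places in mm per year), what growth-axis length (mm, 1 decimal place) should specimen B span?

24226.9 mm

Specimen A: correcting the raw count gives 19288 − 17 + 16 = 19287 true annual layers.
A: 25679.6 mm over 19287 years gives 25679.6 / 19287 ≈ 1.331 mm/yr.
B's length ≈ 1.331 × 18202 = 24226.9 mm.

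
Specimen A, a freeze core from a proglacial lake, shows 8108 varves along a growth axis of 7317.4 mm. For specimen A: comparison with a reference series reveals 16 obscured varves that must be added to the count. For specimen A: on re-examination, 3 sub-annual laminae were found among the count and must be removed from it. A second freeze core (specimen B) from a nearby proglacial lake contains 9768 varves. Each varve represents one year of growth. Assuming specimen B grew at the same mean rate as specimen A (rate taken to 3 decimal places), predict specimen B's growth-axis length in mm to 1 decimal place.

8801.0 mm

Specimen A: adjusted count: 8108 − 3 + 16 = 8121 varves.
A: Extension rate ≈ 7317.4 / 8121 = 0.901 mm/year.
Length of B = 0.901 × 9768 = 8801.0 mm.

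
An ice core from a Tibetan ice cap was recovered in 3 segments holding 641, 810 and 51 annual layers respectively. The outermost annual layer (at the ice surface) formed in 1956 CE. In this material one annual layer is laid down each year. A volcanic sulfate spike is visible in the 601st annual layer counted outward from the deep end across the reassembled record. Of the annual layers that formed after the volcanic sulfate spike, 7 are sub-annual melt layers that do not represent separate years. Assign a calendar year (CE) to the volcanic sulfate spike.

Total annual layers = 641 + 810 + 51 = 1502.
Between annual layer 601 and the ice surface there are 1502 − 601 = 901 annual layers.
Excluding 7 false annual layers: 901 − 7 = 894.
1956 − 894 = 1062 CE.

1062 CE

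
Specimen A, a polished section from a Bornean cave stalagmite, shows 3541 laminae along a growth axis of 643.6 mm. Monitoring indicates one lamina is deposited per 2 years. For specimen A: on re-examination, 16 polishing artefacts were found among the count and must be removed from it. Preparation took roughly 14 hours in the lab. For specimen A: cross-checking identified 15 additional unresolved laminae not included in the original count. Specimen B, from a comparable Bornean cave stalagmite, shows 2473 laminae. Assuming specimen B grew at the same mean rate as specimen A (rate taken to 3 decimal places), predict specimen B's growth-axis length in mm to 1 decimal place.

Specimen A: true lamina count = 3541 − 16 + 15 = 3540.
Specimen A: 3540 laminae at 2 years each span 3540 × 2 = 7080 years.
A: 643.6 mm over 7080 years gives 643.6 / 7080 ≈ 0.091 mm per year.
Specimen B: at 2 years per lamina, 2473 × 2 = 4946 years. B's length ≈ 0.091 × 4946 = 450.1 mm.

450.1 mm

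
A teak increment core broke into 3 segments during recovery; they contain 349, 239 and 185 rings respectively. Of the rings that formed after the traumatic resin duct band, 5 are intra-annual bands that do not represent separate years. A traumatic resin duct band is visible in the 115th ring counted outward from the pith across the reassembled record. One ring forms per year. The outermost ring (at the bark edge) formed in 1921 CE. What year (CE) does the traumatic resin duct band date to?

1268 CE

Total rings = 349 + 239 + 185 = 773.
773 − 115 = 658 rings lie beyond the traumatic resin duct band toward the bark edge.
Excluding 5 false rings: 658 − 5 = 653.
1921 − 653 = 1268 CE.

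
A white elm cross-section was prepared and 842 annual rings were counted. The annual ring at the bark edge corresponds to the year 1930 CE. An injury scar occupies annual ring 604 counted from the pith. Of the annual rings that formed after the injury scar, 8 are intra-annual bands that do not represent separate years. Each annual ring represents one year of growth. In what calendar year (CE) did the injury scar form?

1700 CE

842 − 604 = 238 annual rings lie beyond the injury scar toward the bark edge.
Excluding 8 false annual rings: 238 − 8 = 230.
Counting back 230 years from 1930 CE places the injury scar in 1930 − 230 = 1700 CE.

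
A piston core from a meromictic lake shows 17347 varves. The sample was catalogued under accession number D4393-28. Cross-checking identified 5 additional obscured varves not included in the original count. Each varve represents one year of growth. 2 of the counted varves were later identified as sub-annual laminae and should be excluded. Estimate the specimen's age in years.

17350 yr

Correcting the raw count gives 17347 − 2 + 5 = 17350 true varves.
With a one-to-one varve periodicity this is 17350 years.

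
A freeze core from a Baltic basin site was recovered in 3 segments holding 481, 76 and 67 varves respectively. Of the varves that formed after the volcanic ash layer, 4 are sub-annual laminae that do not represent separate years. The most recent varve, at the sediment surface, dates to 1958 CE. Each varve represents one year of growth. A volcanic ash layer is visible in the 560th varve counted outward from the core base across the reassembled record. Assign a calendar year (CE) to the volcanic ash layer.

Total varves = 481 + 76 + 67 = 624.
624 − 560 = 64 varves lie beyond the volcanic ash layer toward the sediment surface.
Removing the 4 false varves leaves 64 − 4 = 60 true varves beyond the volcanic ash layer.
1958 − 60 = 1898 CE.

1898 CE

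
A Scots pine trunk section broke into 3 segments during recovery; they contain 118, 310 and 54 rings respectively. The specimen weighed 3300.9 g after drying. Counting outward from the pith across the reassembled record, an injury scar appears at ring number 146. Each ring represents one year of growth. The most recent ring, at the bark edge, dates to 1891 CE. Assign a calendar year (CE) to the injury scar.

1555 CE

Total rings = 118 + 310 + 54 = 482.
Between ring 146 and the bark edge there are 482 − 146 = 336 rings.
1891 − 336 = 1555 CE.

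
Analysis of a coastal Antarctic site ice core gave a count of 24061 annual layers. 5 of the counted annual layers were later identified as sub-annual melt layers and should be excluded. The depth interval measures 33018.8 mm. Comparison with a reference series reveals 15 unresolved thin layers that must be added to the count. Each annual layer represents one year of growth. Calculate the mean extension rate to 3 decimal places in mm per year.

1.372 mm per year

Adjusted count: 24061 − 5 + 15 = 24071 annual layers.
Extension rate ≈ 33018.8 / 24071 = 1.372 mm per year.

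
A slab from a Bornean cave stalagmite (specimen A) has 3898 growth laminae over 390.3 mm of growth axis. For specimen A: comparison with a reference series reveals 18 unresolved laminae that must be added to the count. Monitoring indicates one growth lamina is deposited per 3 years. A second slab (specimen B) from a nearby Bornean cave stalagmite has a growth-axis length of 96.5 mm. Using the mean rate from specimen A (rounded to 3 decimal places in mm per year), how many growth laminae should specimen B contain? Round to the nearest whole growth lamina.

975 growth laminae

Specimen A: adjusted count: 3898 + 18 = 3916 growth laminae.
Specimen A: 3916 growth laminae at 3 years each span 3916 × 3 = 11748 years.
A: Mean rate = 390.3 mm / 11748 years ≈ 0.033 mm per year.
Specimen B: 96.5 mm / 0.033 mm per year = 2924.24 years; at 3 years per growth lamina that is 2924.24 / 3 ≈ 975 growth laminae.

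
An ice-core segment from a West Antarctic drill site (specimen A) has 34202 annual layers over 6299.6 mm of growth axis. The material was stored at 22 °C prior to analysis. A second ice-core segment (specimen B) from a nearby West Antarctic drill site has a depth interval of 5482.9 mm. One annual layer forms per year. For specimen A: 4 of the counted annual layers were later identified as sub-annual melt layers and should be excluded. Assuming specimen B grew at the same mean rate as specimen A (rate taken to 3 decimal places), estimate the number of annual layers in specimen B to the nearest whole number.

29798 annual layers

Specimen A: correcting the raw count gives 34202 − 4 = 34198 true annual layers.
A: Extension rate ≈ 6299.6 / 34198 = 0.184 mm per year.
Specimen B: 5482.9 mm / 0.184 mm per year = 29798.37 years ≈ 29798 annual layers.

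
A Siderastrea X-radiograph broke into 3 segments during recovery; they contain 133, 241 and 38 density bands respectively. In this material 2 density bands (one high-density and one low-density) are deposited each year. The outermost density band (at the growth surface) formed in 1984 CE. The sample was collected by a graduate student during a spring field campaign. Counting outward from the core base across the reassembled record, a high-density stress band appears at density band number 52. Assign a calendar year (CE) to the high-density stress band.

Total density bands = 133 + 241 + 38 = 412.
The high-density stress band sits at density band 52 from the core base, so 412 − 52 = 360 density bands formed after it.
360 density bands at 2 per year is 360 / 2 = 180 years.
1984 − 180 = 1804 CE.

1804 CE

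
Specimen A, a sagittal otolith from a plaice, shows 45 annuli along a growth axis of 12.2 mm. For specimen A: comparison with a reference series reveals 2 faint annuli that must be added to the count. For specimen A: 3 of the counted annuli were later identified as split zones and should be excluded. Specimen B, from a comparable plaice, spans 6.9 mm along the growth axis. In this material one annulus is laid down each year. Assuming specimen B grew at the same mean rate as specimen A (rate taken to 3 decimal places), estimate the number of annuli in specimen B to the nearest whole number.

25 annuli

Specimen A: true annulus count = 45 − 3 + 2 = 44.
A: 12.2 mm over 44 years gives 12.2 / 44 ≈ 0.277 mm/year.
Specimen B: 6.9 mm / 0.277 mm per year = 24.91 years ≈ 25 annuli.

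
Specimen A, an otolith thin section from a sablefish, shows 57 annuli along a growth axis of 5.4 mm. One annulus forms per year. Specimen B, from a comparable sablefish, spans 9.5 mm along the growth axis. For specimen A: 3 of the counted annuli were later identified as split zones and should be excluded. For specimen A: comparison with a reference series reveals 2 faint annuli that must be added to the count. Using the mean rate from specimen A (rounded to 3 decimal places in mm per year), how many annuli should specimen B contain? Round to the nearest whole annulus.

Specimen A: true annulus count = 57 − 3 + 2 = 56.
A: 5.4 mm over 56 years gives 5.4 / 56 ≈ 0.096 mm per year.
Specimen B: 9.5 mm / 0.096 mm per year = 98.96 years ≈ 99 annuli.

99 annuli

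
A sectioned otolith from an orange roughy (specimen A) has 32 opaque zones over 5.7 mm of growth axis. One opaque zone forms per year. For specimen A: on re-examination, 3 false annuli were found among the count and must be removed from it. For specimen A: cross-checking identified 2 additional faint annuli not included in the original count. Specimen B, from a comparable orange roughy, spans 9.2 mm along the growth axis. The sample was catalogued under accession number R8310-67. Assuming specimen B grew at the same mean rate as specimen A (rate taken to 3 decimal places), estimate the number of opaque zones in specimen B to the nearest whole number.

Specimen A: adjusted count: 32 − 3 + 2 = 31 opaque zones.
A: Extension rate ≈ 5.7 / 31 = 0.184 mm/yr.
Specimen B: 9.2 mm / 0.184 mm per year = 50.00 years ≈ 50 opaque zones.

50 opaque zones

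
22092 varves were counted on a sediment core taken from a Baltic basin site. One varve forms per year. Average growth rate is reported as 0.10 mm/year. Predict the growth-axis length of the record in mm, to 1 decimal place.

The record spans 22092 years at 0.10 mm per year.
Predicted length = 0.10 mm/year × 22092 years = 2209.2 mm.

2209.2 mm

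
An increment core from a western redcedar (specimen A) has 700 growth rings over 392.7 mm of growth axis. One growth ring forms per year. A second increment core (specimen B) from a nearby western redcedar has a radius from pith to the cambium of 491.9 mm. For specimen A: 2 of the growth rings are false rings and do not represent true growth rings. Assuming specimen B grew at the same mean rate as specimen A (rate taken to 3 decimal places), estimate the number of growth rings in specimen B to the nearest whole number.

874 growth rings

Specimen A: adjusted count: 700 − 2 = 698 growth rings.
A: 392.7 mm over 698 years gives 392.7 / 698 ≈ 0.563 mm per year.
For B, 491.9 / 0.563 = 873.71 years ≈ 874 growth rings.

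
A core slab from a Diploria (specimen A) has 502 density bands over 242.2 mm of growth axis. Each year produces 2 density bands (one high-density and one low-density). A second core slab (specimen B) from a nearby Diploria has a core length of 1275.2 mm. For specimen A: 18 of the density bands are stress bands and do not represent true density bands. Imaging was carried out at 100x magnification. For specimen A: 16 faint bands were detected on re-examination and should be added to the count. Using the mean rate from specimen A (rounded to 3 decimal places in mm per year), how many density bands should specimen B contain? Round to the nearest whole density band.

2632 density bands

Specimen A: adjusted count: 502 − 18 + 16 = 500 density bands.
Specimen A: 500 density bands at 2 per year is 500 / 2 = 250 years.
A: Mean rate = 242.2 mm / 250 years ≈ 0.969 mm/yr.
Specimen B: 1275.2 mm / 0.969 mm per year = 1316.00 years; at 2 density bands per year that is 1316.00 × 2 ≈ 2632 density bands.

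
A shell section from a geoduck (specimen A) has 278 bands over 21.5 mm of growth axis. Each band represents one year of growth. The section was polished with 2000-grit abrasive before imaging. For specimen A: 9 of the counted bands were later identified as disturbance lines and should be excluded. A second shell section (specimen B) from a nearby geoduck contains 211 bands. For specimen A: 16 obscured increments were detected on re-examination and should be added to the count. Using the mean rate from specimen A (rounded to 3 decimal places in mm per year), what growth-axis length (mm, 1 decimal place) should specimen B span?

Specimen A: after corrections the count is 278 − 9 + 16 = 285 bands.
A: 21.5 mm over 285 years gives 21.5 / 285 ≈ 0.075 mm/yr.
B's length ≈ 0.075 × 211 = 15.8 mm.

15.8 mm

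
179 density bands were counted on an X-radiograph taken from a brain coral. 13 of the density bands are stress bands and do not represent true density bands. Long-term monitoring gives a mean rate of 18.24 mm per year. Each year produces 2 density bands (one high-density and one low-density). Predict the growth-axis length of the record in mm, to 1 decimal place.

1513.9 mm

Correcting the raw count gives 179 − 13 = 166 true density bands.
Dividing by 2 density bands per year: 166 / 2 = 83 years.
Length ≈ 18.24 × 83 = 1513.9 mm.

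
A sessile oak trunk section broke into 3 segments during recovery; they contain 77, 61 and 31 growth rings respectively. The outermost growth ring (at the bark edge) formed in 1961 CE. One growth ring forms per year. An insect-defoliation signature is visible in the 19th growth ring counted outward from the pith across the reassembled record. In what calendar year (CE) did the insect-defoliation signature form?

1811 CE

Total growth rings = 77 + 61 + 31 = 169.
Between growth ring 19 and the bark edge there are 169 − 19 = 150 growth rings.
Counting back 150 years from 1961 CE places the insect-defoliation signature in 1961 − 150 = 1811 CE.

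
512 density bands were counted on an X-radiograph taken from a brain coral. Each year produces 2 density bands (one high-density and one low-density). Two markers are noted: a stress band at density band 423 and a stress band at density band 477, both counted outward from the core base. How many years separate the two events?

The two markers are separated by 477 − 423 = 54 density bands.
With 2 density bands per year, 54 / 2 = 27 years.

27 yr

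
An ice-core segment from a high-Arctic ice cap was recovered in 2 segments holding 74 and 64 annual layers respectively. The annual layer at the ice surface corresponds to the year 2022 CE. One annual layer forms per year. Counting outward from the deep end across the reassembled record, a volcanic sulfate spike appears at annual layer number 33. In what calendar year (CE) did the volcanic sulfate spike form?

1917 CE

Total annual layers = 74 + 64 = 138.
138 − 33 = 105 annual layers lie beyond the volcanic sulfate spike toward the ice surface.
Counting back 105 years from 2022 CE places the volcanic sulfate spike in 2022 − 105 = 1917 CE.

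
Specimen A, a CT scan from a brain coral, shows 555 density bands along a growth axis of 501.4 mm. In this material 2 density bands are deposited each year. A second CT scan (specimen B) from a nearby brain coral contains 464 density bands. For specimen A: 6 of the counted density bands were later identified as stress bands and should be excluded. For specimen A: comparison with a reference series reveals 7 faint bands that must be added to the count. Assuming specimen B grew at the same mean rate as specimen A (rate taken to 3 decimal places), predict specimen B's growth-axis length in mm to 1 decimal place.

418.5 mm

Specimen A: true density band count = 555 − 6 + 7 = 556.
Specimen A: 556 density bands at 2 per year is 556 / 2 = 278 years.
A: 501.4 mm over 278 years gives 501.4 / 278 ≈ 1.804 mm/year.
Specimen B: 464 density bands at 2 per year is 464 / 2 = 232 years. For B, 1.804 mm/year × 232 years = 418.5 mm.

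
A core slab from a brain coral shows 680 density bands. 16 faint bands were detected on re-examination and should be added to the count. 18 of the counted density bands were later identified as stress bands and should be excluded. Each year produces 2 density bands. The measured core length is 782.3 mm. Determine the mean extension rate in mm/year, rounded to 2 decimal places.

True density band count = 680 − 18 + 16 = 678.
678 density bands at 2 per year is 678 / 2 = 339 years.
Extension rate ≈ 782.3 / 339 = 2.31 mm/year.

2.31 mm/year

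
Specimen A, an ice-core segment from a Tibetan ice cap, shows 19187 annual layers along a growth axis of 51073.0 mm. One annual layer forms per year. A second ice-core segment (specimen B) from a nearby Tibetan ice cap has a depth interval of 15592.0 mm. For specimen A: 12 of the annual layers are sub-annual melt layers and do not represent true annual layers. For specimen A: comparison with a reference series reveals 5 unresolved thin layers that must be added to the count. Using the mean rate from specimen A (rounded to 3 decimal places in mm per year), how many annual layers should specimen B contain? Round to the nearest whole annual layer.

Specimen A: adjusted count: 19187 − 12 + 5 = 19180 annual layers.
A: Mean rate = 51073.0 mm / 19180 years ≈ 2.663 mm per year.
For B, 15592.0 / 2.663 = 5855.05 years ≈ 5855 annual layers.

5855 annual layers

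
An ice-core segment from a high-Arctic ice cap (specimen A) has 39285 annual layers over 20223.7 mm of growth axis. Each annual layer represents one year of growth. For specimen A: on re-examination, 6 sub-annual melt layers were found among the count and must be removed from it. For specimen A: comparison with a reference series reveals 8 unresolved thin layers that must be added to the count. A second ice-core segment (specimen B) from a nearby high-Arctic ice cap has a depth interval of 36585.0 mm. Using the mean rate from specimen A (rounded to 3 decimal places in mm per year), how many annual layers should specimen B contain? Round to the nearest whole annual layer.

71039 annual layers

Specimen A: true annual layer count = 39285 − 6 + 8 = 39287.
A: Extension rate ≈ 20223.7 / 39287 = 0.515 mm per year.
For B, 36585.0 / 0.515 = 71038.83 years ≈ 71039 annual layers.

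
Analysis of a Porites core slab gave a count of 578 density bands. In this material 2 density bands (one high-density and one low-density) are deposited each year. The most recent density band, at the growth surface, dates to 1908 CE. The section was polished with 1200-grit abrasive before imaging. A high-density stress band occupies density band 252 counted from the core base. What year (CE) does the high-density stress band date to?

Between density band 252 and the growth surface there are 578 − 252 = 326 density bands.
Dividing by 2 density bands per year: 326 / 2 = 163 years.
The density band at the growth surface is 1908 CE, so the high-density stress band dates to 1908 − 163 = 1745 CE.

1745 CE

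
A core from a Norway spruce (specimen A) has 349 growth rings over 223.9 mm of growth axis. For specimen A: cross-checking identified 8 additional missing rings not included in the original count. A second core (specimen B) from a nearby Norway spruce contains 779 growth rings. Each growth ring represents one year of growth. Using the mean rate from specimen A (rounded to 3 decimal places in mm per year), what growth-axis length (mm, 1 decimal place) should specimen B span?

Specimen A: correcting the raw count gives 349 + 8 = 357 true growth rings.
A: Mean rate = 223.9 mm / 357 years ≈ 0.627 mm per year.
Length of B = 0.627 × 779 = 488.4 mm.

488.4 mm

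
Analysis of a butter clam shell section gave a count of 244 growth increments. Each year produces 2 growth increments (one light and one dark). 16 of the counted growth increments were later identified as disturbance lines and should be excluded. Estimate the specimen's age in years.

Correcting the raw count gives 244 − 16 = 228 true growth increments.
228 growth increments at 2 per year is 228 / 2 = 114 years.

114 yr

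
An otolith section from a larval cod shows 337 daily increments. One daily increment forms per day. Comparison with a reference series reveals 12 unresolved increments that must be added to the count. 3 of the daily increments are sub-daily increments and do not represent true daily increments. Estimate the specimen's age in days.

346 days

Correcting the raw count gives 337 − 3 + 12 = 346 true daily increments.
At one daily increment per day, that is 346 days.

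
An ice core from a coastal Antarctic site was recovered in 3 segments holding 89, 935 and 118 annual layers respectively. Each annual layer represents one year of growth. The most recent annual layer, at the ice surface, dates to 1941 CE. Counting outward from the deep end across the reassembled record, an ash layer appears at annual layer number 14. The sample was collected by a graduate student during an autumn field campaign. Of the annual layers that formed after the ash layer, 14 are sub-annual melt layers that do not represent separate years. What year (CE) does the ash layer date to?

Total annual layers = 89 + 935 + 118 = 1142.
1142 − 14 = 1128 annual layers lie beyond the ash layer toward the ice surface.
Removing the 14 false annual layers leaves 1128 − 14 = 1114 true annual layers beyond the ash layer.
Counting back 1114 years from 1941 CE places the ash layer in 1941 − 1114 = 827 CE.

827 CE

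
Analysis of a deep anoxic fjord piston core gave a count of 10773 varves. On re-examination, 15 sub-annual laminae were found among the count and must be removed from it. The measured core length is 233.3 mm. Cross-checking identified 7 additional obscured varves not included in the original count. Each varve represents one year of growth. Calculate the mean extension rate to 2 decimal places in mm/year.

0.02 mm/year

Correcting the raw count gives 10773 − 15 + 7 = 10765 true varves.
Extension rate ≈ 233.3 / 10765 = 0.02 mm/year.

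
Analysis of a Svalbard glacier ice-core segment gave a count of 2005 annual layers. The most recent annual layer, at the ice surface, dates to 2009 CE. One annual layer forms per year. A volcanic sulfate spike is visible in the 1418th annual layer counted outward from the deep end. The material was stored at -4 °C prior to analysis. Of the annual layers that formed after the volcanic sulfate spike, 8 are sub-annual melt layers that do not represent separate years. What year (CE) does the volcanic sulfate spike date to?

1430 CE

The volcanic sulfate spike sits at annual layer 1418 from the deep end, so 2005 − 1418 = 587 annual layers formed after it.
Removing the 8 false annual layers leaves 587 − 8 = 579 true annual layers beyond the volcanic sulfate spike.
The annual layer at the ice surface is 2009 CE, so the volcanic sulfate spike dates to 2009 − 579 = 1430 CE.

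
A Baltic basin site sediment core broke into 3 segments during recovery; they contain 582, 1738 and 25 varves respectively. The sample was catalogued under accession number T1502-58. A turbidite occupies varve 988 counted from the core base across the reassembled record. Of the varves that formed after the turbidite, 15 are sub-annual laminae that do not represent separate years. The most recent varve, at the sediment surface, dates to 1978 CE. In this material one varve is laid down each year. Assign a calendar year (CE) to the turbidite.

Total varves = 582 + 1738 + 25 = 2345.
The turbidite sits at varve 988 from the core base, so 2345 − 988 = 1357 varves formed after it.
1357 − 15 false = 1342 true varves after the turbidite.
The varve at the sediment surface is 1978 CE, so the turbidite dates to 1978 − 1342 = 636 CE.

636 CE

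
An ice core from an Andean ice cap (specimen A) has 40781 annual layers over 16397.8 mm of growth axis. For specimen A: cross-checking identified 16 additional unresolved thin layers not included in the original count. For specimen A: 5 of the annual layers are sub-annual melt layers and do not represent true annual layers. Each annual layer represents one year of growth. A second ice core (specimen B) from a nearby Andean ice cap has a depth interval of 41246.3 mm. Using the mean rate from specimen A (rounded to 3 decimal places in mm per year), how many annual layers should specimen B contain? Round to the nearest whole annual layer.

102603 annual layers

Specimen A: correcting the raw count gives 40781 − 5 + 16 = 40792 true annual layers.
A: Mean rate = 16397.8 mm / 40792 years ≈ 0.402 mm per year.
Specimen B: 41246.3 mm / 0.402 mm per year = 102602.74 years ≈ 102603 annual layers.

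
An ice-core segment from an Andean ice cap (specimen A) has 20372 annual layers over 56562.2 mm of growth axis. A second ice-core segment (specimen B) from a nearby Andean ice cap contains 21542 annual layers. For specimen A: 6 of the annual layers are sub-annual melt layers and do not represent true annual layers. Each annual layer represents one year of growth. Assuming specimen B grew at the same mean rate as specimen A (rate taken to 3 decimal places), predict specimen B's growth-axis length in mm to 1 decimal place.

Specimen A: true annual layer count = 20372 − 6 = 20366.
A: Extension rate ≈ 56562.2 / 20366 = 2.777 mm/year.
For B, 2.777 mm/year × 21542 years = 59822.1 mm.

59822.1 mm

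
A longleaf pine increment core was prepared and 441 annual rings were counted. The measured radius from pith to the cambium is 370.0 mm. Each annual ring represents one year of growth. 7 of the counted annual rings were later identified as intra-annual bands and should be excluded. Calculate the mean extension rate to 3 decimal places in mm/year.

0.853 mm/year

Adjusted count: 441 − 7 = 434 annual rings.
Extension rate ≈ 370.0 / 434 = 0.853 mm/year.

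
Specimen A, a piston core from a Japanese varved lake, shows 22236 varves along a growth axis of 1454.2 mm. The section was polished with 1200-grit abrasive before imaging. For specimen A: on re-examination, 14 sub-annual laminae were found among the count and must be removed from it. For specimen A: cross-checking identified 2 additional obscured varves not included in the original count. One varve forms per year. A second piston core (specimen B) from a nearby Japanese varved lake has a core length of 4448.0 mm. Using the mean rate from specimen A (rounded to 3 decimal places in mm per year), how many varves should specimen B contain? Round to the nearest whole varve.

Specimen A: correcting the raw count gives 22236 − 14 + 2 = 22224 true varves.
A: 1454.2 mm over 22224 years gives 1454.2 / 22224 ≈ 0.065 mm/year.
Specimen B: 4448.0 mm / 0.065 mm per year = 68430.77 years ≈ 68431 varves.

68431 varves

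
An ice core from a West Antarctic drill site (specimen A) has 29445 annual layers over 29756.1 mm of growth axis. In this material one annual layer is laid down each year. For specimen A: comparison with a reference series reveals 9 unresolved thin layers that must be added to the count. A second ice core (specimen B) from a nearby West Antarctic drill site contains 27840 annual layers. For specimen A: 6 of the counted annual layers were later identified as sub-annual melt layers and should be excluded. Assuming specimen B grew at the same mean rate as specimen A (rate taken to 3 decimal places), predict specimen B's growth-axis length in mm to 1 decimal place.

28118.4 mm

Specimen A: correcting the raw count gives 29445 − 6 + 9 = 29448 true annual layers.
A: Extension rate ≈ 29756.1 / 29448 = 1.010 mm per year.
For B, 1.010 mm/year × 27840 years = 28118.4 mm.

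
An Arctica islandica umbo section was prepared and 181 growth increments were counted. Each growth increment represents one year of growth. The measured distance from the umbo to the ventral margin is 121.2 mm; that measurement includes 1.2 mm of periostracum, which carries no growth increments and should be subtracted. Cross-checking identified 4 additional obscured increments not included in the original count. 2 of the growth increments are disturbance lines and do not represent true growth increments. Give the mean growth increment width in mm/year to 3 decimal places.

0.656 mm/year

True growth increment count = 181 − 2 + 4 = 183.
The growth record spans 121.2 − 1.2 = 120.0 mm.
Mean rate = 120.0 mm / 183 years ≈ 0.656 mm/year.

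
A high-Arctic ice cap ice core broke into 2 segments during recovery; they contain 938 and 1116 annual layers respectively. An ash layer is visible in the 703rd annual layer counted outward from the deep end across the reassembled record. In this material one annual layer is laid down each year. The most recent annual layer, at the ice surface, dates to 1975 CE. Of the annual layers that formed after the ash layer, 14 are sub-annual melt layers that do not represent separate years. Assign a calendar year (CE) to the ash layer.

Total annual layers = 938 + 1116 = 2054.
Between annual layer 703 and the ice surface there are 2054 − 703 = 1351 annual layers.
Removing the 14 false annual layers leaves 1351 − 14 = 1337 true annual layers beyond the ash layer.
The annual layer at the ice surface is 1975 CE, so the ash layer dates to 1975 − 1337 = 638 CE.

638 CE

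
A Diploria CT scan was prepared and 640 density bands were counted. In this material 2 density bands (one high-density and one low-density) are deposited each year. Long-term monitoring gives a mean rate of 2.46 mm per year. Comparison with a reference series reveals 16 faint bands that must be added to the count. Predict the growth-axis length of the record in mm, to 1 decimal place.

Adjusted count: 640 + 16 = 656 density bands.
Dividing by 2 density bands per year: 656 / 2 = 328 years.
Length ≈ 2.46 × 328 = 806.9 mm.

806.9 mm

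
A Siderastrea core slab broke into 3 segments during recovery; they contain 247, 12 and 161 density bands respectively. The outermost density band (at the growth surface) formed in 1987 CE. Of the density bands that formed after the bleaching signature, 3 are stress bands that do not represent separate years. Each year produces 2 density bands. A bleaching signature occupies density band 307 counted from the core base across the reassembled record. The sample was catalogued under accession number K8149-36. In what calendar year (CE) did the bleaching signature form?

1932 CE

Total density bands = 247 + 12 + 161 = 420.
The bleaching signature sits at density band 307 from the core base, so 420 − 307 = 113 density bands formed after it.
Excluding 3 false density bands: 113 − 3 = 110.
With 2 density bands per year, 110 / 2 = 55 years.
1987 − 55 = 1932 CE.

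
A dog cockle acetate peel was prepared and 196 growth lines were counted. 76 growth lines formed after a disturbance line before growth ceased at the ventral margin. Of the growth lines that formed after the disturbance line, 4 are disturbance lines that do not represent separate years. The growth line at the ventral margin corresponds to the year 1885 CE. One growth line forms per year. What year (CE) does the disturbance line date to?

1813 CE

There are 76 growth lines younger than the disturbance line.
76 − 4 false = 72 true growth lines after the disturbance line.
Counting back 72 years from 1885 CE places the disturbance line in 1885 − 72 = 1813 CE.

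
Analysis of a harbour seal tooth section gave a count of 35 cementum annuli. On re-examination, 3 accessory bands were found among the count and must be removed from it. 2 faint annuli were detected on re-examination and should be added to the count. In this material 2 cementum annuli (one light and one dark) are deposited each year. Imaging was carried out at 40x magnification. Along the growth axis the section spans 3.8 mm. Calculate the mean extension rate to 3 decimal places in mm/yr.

0.224 mm/yr

After corrections the count is 35 − 3 + 2 = 34 cementum annuli.
With 2 cementum annuli per year, 34 / 2 = 17 years.
Extension rate ≈ 3.8 / 17 = 0.224 mm/yr.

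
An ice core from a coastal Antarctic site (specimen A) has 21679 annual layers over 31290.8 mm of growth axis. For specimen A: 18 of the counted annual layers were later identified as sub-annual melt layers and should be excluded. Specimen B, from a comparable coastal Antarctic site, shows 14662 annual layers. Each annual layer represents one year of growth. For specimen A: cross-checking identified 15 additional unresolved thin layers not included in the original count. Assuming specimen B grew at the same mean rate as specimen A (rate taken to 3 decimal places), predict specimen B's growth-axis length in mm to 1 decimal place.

21171.9 mm

Specimen A: true annual layer count = 21679 − 18 + 15 = 21676.
A: 31290.8 mm over 21676 years gives 31290.8 / 21676 ≈ 1.444 mm per year.
For B, 1.444 mm/year × 14662 years = 21171.9 mm.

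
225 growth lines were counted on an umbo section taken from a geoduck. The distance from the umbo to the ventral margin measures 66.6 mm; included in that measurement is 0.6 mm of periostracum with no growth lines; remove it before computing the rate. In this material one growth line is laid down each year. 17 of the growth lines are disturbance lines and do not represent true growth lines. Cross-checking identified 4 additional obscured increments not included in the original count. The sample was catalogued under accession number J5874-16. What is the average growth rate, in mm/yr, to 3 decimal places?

Correcting the raw count gives 225 − 17 + 4 = 212 true growth lines.
Removing the 0.6 mm offcut leaves 66.6 − 0.6 = 66.0 mm.
66.0 mm over 212 years gives 66.0 / 212 ≈ 0.311 mm/yr.

0.311 mm/yr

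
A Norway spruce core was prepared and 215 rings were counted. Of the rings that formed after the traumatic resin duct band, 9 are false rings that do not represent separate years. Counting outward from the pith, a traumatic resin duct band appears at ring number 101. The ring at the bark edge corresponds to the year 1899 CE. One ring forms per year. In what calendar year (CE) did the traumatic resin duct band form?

1794 CE

The traumatic resin duct band sits at ring 101 from the pith, so 215 − 101 = 114 rings formed after it.
Excluding 9 false rings: 114 − 9 = 105.
The ring at the bark edge is 1899 CE, so the traumatic resin duct band dates to 1899 − 105 = 1794 CE.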